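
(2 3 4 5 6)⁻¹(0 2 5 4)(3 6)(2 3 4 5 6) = (0 3 6 5)(2 4)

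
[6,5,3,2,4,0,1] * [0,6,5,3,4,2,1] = [1,2,3,5,4,0,6]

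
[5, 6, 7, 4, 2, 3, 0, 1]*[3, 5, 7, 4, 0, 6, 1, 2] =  [6, 1, 2, 0, 7, 4, 3, 5]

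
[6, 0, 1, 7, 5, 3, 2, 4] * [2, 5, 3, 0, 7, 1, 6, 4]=[6, 2, 5, 4, 1, 0, 3, 7]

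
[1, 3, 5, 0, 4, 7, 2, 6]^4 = [1, 3, 2, 0, 4, 5, 6, 7]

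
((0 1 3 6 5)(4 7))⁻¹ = (0 5 6 3 1)(4 7)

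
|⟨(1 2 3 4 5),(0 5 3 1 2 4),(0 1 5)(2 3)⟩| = 720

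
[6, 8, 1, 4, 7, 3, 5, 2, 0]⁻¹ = [8, 2, 7, 5, 3, 6, 0, 4, 1]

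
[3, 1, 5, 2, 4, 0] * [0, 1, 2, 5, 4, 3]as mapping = [0→5, 1→1, 2→3, 3→2, 4→4, 5→0]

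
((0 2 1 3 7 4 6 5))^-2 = (0 6 7 1)(2 5 4 3)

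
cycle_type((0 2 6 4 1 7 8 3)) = 8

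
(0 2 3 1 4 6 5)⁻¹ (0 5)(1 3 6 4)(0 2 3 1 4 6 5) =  (0 2)(1 5 6 4)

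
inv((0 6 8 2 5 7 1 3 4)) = (0 4 3 1 7 5 2 8 6)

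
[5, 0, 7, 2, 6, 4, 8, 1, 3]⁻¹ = [1, 7, 3, 8, 5, 0, 4, 2, 6]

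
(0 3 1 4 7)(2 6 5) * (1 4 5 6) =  (0 3 4 7)(1 5 2)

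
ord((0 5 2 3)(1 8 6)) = 12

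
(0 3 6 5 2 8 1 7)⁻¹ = (0 7 1 8 2 5 6 3)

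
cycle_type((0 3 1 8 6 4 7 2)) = 8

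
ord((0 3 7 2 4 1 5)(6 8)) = 14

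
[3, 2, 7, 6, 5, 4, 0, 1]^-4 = [6, 7, 1, 0, 4, 5, 3, 2]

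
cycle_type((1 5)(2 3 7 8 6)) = 2.5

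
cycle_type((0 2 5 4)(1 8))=2.4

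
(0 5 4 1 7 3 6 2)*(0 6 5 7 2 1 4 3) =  (0 7)(1 2 6)(3 5)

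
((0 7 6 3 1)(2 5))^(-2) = (0 3 7 1 6)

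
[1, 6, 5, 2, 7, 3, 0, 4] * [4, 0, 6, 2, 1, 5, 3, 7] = [0, 3, 5, 6, 7, 2, 4, 1]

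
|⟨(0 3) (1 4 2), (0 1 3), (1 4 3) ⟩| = 120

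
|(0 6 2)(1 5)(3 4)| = 6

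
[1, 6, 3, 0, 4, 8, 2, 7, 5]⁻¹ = [3, 0, 6, 2, 4, 8, 1, 7, 5]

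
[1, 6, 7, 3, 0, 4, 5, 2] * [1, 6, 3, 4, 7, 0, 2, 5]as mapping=[0→6, 1→2, 2→5, 3→4, 4→1, 5→7, 6→0, 7→3]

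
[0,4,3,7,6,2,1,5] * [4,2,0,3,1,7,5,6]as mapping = [0→4,1→1,2→3,3→6,4→5,5→0,6→2,7→7]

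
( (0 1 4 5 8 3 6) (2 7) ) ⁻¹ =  (0 6 3 8 5 4 1) (2 7) 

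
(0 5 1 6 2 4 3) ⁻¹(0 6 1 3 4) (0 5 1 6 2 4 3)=(0 3 5 2 6) 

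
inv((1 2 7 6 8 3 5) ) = (1 5 3 8 6 7 2) 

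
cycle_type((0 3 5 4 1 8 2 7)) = 8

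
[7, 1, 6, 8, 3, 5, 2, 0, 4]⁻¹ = [7, 1, 6, 4, 8, 5, 2, 0, 3]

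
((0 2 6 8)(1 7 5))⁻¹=(0 8 6 2)(1 5 7)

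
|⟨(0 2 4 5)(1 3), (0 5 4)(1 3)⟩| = 48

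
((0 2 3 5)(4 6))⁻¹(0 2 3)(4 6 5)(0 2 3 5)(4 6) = (0 6 4)(2 3 5)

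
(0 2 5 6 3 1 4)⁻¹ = (0 4 1 3 6 5 2)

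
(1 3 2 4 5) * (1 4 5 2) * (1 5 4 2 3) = (2 4 3 5)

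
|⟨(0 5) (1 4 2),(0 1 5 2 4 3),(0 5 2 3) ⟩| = 720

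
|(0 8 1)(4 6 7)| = 3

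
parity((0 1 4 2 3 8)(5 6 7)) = odd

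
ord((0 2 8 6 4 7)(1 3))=6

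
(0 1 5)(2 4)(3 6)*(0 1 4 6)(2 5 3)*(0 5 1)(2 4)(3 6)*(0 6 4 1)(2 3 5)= (0 3 2 5 6 1 4)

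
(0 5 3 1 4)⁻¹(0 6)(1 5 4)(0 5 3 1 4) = (0 4 3)(5 6)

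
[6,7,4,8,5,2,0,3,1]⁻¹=[6,8,5,7,2,4,0,1,3]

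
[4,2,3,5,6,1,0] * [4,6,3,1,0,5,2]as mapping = [0→0,1→3,2→1,3→5,4→2,5→6,6→4]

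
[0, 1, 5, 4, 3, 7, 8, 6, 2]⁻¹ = [0, 1, 8, 4, 3, 2, 7, 5, 6]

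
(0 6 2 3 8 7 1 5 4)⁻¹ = (0 4 5 1 7 8 3 2 6)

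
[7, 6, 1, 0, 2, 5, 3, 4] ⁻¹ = [3, 2, 4, 6, 7, 5, 1, 0] 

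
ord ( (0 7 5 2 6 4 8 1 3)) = 9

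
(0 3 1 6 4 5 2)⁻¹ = (0 2 5 4 6 1 3)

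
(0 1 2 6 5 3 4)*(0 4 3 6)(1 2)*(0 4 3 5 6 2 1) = (0 1)(2 4 3 5)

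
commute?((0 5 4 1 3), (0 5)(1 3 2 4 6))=no:(0 5 4 1 3)*(0 5)(1 3 2 4 6)=(1 2 4 3 5 6), (0 5)(1 3 2 4 6)*(0 5 4 1 3)=(0 4 6 3 2 1)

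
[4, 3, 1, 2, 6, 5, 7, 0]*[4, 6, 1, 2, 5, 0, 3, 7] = [5, 2, 6, 1, 3, 0, 7, 4]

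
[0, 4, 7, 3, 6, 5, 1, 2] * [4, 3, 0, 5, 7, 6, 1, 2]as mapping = [0→4, 1→7, 2→2, 3→5, 4→1, 5→6, 6→3, 7→0]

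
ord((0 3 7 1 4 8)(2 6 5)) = 6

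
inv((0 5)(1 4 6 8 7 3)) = (0 5)(1 3 7 8 6 4)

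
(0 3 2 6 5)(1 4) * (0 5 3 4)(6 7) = (0 4 1)(2 7 6 3)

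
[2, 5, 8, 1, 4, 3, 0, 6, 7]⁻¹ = [6, 3, 0, 5, 4, 1, 7, 8, 2]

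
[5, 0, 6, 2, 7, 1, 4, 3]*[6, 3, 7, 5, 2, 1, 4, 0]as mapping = [0→1, 1→6, 2→4, 3→7, 4→0, 5→3, 6→2, 7→5]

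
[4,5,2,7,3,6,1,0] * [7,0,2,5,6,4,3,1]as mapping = [0→6,1→4,2→2,3→1,4→5,5→3,6→0,7→7]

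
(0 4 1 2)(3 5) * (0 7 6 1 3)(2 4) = (0 2 7 6 1 4 3 5)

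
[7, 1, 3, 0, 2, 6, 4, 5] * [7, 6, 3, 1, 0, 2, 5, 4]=[4, 6, 1, 7, 3, 5, 0, 2]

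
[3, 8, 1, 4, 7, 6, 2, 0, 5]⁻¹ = [7, 2, 6, 0, 3, 8, 5, 4, 1]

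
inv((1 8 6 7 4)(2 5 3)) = (1 4 7 6 8)(2 3 5)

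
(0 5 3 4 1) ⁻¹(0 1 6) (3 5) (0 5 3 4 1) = (0 6 5) (3 4) 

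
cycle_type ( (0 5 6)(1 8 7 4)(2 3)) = 2.3.4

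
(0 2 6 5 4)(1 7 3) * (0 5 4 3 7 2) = (1 2 6 4 5 3)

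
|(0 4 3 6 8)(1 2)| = 10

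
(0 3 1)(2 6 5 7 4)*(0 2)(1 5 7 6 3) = (0 1 2 3 5 6 7 4)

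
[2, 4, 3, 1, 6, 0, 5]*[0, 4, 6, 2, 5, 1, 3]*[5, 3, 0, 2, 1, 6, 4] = [4, 6, 0, 1, 2, 5, 3]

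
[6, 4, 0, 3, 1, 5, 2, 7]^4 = [6, 1, 0, 3, 4, 5, 2, 7]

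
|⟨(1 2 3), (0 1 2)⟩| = 12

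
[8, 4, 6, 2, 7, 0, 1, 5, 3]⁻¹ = [5, 6, 3, 8, 1, 7, 2, 4, 0]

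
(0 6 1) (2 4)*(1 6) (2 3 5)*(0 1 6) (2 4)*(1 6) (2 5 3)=(0 1 6) (2 5 4) 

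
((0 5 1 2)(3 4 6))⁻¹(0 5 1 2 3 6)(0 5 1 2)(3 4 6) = (0 4 3 5 1 2)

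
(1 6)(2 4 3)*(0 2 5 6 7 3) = (0 2 4)(1 7 3 5 6)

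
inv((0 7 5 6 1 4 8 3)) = (0 3 8 4 1 6 5 7)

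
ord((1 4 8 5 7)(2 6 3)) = 15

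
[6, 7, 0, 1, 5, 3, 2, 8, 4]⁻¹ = [2, 3, 6, 5, 8, 4, 0, 1, 7]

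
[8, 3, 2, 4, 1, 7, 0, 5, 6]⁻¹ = [6, 4, 2, 1, 3, 7, 8, 5, 0]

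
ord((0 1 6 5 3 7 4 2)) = 8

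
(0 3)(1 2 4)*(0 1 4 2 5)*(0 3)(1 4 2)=(1 5 3 4 2)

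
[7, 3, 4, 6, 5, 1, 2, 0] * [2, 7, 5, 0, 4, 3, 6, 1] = [1, 0, 4, 6, 3, 7, 5, 2]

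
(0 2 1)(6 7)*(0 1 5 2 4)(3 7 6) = (0 4)(2 5)(3 7)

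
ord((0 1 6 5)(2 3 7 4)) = 4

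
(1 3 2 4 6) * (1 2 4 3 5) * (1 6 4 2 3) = (1 5 6 3 2)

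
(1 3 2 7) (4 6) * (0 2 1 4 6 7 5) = (0 2 5) (1 3) (4 7) 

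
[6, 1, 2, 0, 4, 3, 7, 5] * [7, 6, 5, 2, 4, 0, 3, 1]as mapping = [0→3, 1→6, 2→5, 3→7, 4→4, 5→2, 6→1, 7→0]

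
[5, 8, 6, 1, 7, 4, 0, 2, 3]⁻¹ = [6, 3, 7, 8, 5, 0, 2, 4, 1]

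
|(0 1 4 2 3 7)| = 6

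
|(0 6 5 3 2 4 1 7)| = 8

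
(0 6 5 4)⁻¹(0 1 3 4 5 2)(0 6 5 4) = (0 4 2 6 1 3)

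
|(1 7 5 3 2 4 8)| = 7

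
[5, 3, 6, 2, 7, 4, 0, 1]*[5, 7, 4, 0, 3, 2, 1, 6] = [2, 0, 1, 4, 6, 3, 5, 7]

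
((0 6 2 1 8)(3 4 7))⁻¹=(0 8 1 2 6)(3 7 4)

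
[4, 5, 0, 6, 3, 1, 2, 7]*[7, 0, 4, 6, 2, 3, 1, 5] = [2, 3, 7, 1, 6, 0, 4, 5]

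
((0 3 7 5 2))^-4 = (0 3 7 5 2)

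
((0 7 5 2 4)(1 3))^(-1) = (0 4 2 5 7)(1 3)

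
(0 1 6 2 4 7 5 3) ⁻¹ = (0 3 5 7 4 2 6 1) 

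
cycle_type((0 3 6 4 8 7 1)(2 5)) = 2.7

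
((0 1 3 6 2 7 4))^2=(0 3 2 4 1 6 7)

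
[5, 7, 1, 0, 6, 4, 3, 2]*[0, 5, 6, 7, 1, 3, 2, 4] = [3, 4, 5, 0, 2, 1, 7, 6]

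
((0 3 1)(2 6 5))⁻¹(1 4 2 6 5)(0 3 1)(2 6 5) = (0 4 6 5 2)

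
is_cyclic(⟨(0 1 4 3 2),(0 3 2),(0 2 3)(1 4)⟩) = no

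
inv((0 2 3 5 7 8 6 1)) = (0 1 6 8 7 5 3 2)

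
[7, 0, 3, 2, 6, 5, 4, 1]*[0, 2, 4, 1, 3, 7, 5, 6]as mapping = [0→6, 1→0, 2→1, 3→4, 4→5, 5→7, 6→3, 7→2]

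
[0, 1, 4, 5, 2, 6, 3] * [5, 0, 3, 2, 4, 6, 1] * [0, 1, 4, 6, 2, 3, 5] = [3, 0, 2, 5, 6, 1, 4]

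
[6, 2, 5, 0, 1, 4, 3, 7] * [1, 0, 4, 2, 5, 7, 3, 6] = [3, 4, 7, 1, 0, 5, 2, 6] 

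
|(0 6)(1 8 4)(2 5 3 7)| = 12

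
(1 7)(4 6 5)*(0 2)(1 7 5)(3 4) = (0 2)(1 5 3 4 6)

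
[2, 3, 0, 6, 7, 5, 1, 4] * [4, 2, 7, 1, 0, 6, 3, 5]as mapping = [0→7, 1→1, 2→4, 3→3, 4→5, 5→6, 6→2, 7→0]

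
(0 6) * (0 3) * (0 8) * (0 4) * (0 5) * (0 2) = (0 6 3 8 4 5 2)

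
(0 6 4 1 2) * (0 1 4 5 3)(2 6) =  (0 2 1 6 5 3)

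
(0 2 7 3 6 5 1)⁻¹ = (0 1 5 6 3 7 2)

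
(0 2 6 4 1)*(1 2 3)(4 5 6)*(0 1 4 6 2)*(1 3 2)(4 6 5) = (0 2 5 1 3 6 4)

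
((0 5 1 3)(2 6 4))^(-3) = (0 5 1 3)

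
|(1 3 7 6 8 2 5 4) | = 8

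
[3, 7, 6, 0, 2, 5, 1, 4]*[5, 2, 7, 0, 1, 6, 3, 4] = [0, 4, 3, 5, 7, 6, 2, 1] 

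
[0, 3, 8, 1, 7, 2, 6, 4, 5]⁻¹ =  [0, 3, 5, 1, 7, 8, 6, 4, 2]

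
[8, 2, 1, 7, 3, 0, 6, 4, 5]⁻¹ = [5, 2, 1, 4, 7, 8, 6, 3, 0]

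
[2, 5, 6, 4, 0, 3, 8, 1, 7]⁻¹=[4, 7, 0, 5, 3, 1, 2, 8, 6]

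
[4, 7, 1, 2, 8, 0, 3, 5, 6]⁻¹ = [5, 2, 3, 6, 0, 7, 8, 1, 4]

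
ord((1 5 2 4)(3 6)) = 4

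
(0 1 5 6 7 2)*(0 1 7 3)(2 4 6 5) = (0 7 4 6 3)(1 2)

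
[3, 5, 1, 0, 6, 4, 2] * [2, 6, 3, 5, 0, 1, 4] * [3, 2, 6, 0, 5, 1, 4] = [1, 2, 4, 6, 5, 3, 0]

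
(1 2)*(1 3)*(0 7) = (0 7)(1 2 3)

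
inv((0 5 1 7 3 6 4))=(0 4 6 3 7 1 5)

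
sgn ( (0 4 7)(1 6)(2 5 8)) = -1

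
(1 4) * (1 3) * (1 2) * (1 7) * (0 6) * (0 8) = (0 6 8)(1 4 3 2 7)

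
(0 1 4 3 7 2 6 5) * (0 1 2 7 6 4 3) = (0 2 4)(1 3 6 5)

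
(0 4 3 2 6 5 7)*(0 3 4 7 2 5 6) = (0 7 3 5 2)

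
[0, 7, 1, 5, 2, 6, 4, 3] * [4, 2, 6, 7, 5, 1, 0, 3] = [4, 3, 2, 1, 6, 0, 5, 7]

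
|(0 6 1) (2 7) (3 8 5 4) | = 12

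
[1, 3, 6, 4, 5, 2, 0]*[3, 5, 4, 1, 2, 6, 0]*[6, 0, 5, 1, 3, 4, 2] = [4, 0, 6, 5, 2, 3, 1]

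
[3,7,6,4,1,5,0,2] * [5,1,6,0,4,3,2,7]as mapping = [0→0,1→7,2→2,3→4,4→1,5→3,6→5,7→6]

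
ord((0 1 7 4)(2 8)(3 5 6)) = 12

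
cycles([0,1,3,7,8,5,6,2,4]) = (2 3 7)(4 8)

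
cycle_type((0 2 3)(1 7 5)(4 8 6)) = 3^3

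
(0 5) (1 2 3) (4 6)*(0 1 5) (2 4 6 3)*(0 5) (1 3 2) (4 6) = (0 5 3) (1 6 4 2) 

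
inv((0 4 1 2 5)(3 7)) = (0 5 2 1 4)(3 7)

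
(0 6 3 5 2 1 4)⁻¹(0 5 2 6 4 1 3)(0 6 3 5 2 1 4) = (0 4 5 6 2 1 3)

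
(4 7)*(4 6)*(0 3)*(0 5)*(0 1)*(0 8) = (0 3 5 1 8)(4 7 6)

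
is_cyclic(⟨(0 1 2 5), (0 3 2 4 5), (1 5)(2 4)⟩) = no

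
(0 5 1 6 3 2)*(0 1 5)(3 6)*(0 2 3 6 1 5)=(0 2 5)(1 6)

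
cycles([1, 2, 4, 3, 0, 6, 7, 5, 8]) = (0 1 2 4)(5 6 7)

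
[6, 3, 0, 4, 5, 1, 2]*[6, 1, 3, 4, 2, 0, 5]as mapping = [0→5, 1→4, 2→6, 3→2, 4→0, 5→1, 6→3]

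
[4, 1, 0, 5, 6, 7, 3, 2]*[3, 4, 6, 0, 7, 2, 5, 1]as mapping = [0→7, 1→4, 2→3, 3→2, 4→5, 5→1, 6→0, 7→6]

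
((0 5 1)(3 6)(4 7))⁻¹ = (0 1 5)(3 6)(4 7)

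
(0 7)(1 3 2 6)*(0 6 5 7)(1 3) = (2 5 7 6 3)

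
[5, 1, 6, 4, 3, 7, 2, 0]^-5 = [5, 1, 6, 4, 3, 7, 2, 0]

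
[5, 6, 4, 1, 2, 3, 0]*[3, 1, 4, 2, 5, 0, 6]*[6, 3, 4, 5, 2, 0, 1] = [6, 1, 0, 3, 2, 4, 5]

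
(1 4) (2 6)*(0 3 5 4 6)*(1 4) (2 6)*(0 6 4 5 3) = (1 2 6 4 5) 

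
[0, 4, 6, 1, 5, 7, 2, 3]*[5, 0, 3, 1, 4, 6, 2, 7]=[5, 4, 2, 0, 6, 7, 3, 1]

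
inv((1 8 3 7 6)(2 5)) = (1 6 7 3 8)(2 5)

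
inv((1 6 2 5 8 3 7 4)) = (1 4 7 3 8 5 2 6)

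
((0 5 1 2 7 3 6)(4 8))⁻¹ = (0 6 3 7 2 1 5)(4 8)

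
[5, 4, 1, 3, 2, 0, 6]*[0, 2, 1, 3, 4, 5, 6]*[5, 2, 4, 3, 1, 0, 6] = [0, 1, 4, 3, 2, 5, 6]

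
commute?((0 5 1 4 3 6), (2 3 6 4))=no:(0 5 1 4 3 6)*(2 3 6 4)=(0 5 1 2 3 4 6), (2 3 6 4)*(0 5 1 4 3 6)=(0 5 1 4 2 6 3)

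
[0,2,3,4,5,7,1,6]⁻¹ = [0,6,1,2,3,4,7,5]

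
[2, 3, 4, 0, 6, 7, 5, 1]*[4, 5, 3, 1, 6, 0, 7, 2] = [3, 1, 6, 4, 7, 2, 0, 5]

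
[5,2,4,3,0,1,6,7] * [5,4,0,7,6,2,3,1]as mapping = [0→2,1→0,2→6,3→7,4→5,5→4,6→3,7→1]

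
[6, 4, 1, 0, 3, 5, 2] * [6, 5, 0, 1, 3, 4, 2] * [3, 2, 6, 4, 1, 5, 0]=[6, 4, 5, 0, 2, 1, 3]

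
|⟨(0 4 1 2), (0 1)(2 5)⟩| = 120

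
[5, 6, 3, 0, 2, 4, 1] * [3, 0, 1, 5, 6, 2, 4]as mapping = [0→2, 1→4, 2→5, 3→3, 4→1, 5→6, 6→0]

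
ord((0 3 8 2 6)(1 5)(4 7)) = 10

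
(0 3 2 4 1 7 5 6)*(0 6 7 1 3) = (2 4 3)(5 7)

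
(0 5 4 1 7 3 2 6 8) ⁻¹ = (0 8 6 2 3 7 1 4 5) 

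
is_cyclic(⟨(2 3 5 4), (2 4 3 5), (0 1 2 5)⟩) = no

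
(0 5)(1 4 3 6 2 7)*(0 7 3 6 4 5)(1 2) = (1 5 7 2 3 4 6)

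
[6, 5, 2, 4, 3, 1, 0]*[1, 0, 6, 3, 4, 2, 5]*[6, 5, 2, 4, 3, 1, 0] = [1, 2, 0, 3, 4, 6, 5]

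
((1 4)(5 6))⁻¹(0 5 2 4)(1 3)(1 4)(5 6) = (0 6 2 1)(3 4)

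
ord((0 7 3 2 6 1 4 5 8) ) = 9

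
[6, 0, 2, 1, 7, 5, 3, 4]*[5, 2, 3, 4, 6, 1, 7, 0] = [7, 5, 3, 2, 0, 1, 4, 6]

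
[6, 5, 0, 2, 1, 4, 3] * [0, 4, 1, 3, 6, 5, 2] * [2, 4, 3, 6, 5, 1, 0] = [3, 1, 2, 4, 5, 0, 6]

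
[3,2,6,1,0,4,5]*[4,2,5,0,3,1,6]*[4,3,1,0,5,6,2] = [4,6,2,1,5,0,3]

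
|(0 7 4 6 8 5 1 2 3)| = 9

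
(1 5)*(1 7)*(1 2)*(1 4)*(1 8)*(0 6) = (0 6)(1 5 7 2 4 8)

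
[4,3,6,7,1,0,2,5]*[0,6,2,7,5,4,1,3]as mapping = [0→5,1→7,2→1,3→3,4→6,5→0,6→2,7→4]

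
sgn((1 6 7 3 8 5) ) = -1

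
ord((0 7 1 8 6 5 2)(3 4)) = 14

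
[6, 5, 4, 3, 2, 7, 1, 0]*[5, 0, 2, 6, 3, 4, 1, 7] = [1, 4, 3, 6, 2, 7, 0, 5]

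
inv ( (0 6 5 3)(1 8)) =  (0 3 5 6)(1 8)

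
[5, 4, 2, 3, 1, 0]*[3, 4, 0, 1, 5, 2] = [2, 5, 0, 1, 4, 3]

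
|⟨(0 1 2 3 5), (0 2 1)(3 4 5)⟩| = 360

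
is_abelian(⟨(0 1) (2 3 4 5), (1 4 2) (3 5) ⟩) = no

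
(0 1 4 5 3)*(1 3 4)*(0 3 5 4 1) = (0 5 1)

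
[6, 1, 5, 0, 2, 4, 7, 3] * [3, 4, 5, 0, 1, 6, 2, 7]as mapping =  [0→2, 1→4, 2→6, 3→3, 4→5, 5→1, 6→7, 7→0]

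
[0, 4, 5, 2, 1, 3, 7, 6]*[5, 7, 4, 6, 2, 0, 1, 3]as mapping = [0→5, 1→2, 2→0, 3→4, 4→7, 5→6, 6→3, 7→1]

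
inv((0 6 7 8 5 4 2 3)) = (0 3 2 4 5 8 7 6)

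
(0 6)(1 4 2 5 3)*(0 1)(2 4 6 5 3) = (0 5 2 3)(1 6)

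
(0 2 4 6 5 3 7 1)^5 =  (0 3 4 1 5 2 7 6)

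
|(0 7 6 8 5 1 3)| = 7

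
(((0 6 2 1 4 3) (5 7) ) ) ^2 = (0 2 4) (1 3 6) 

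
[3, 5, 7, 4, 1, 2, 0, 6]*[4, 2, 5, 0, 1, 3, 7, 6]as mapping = [0→0, 1→3, 2→6, 3→1, 4→2, 5→5, 6→4, 7→7]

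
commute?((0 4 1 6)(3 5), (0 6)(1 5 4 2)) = no:(0 4 1 6)(3 5)*(0 6)(1 5 4 2) = (0 2 1)(3 4 5), (0 6)(1 5 4 2)*(0 4 1 6)(3 5) = (1 3 5)(2 6 4)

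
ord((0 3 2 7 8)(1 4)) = 10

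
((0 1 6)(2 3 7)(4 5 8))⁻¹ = (0 6 1)(2 7 3)(4 8 5)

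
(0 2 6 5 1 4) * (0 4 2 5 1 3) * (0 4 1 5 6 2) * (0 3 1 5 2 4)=(0 6 2 4 5 1 3)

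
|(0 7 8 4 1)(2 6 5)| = 15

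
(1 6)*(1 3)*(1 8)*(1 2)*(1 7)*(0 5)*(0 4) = (0 5 4)(1 6 3 8 2 7)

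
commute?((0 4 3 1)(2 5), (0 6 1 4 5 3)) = no:(0 4 3 1)(2 5)*(0 6 1 4 5 3) = (0 5 2 3 4)(1 6), (0 6 1 4 5 3)*(0 4 3 1)(2 5) = (0 6)(1 3 4 2 5)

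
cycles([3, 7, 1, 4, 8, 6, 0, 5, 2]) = (0 3 4 8 2 1 7 5 6)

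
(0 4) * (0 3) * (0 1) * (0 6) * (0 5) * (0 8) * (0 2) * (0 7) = (0 4 3 1 6 5 8 2 7)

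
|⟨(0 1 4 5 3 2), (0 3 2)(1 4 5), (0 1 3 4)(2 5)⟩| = 720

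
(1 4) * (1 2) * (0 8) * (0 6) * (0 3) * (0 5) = (0 8 6 3 5)(1 4 2)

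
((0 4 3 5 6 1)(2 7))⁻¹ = (0 1 6 5 3 4)(2 7)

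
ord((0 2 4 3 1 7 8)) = 7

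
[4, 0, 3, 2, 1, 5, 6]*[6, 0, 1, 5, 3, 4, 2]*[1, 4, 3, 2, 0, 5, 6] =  [2, 6, 5, 4, 1, 0, 3]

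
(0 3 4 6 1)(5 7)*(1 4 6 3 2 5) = (0 2 5 7 1)(3 6 4)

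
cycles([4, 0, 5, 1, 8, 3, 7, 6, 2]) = (0 4 8 2 5 3 1)(6 7)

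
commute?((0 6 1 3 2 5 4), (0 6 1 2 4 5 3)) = no:(0 6 1 3 2 5 4) * (0 6 1 2 4 5 3) = (0 1)(2 3 4 6), (0 6 1 2 4 5 3) * (0 6 1 3 2 5 4) = (0 1 5 2)(3 6)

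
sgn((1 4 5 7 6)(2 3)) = -1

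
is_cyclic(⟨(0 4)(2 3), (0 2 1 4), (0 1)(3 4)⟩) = no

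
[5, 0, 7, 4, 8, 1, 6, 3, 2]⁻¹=[1, 5, 8, 7, 3, 0, 6, 2, 4]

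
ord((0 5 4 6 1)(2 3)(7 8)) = 10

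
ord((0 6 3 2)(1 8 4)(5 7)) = 12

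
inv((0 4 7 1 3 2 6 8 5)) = (0 5 8 6 2 3 1 7 4)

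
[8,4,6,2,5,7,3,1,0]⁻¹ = [8,7,3,6,1,4,2,5,0]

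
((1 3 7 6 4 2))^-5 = (1 3 7 6 4 2)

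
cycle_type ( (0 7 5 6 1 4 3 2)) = 8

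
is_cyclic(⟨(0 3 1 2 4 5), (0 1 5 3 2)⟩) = no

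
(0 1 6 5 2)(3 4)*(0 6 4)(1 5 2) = (0 5 1 4 3)(2 6)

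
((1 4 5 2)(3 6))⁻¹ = (1 2 5 4)(3 6)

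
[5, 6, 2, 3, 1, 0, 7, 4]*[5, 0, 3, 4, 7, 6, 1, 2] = [6, 1, 3, 4, 0, 5, 2, 7]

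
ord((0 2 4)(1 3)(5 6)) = 6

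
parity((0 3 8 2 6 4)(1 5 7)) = odd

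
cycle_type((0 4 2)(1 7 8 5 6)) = 3.5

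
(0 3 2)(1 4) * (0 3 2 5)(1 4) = (0 2 3 5)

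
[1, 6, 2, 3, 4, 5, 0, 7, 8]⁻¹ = [6, 0, 2, 3, 4, 5, 1, 7, 8]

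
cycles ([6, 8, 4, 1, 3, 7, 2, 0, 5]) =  (0 6 2 4 3 1 8 5 7)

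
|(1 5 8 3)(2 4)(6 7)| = 4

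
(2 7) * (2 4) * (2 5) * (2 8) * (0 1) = (0 1)(2 7 4 5 8)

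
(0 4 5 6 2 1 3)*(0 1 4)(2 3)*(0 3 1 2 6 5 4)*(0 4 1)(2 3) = (0 2 4 1 6)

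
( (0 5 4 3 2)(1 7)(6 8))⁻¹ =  (0 2 3 4 5)(1 7)(6 8)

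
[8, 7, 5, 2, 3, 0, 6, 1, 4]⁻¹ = [5, 7, 3, 4, 8, 2, 6, 1, 0]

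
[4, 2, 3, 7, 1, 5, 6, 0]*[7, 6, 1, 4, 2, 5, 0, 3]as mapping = [0→2, 1→1, 2→4, 3→3, 4→6, 5→5, 6→0, 7→7]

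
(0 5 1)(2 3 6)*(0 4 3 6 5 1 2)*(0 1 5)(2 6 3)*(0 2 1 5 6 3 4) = (0 6 5 3 2 4 1)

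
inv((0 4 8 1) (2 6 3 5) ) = (0 1 8 4) (2 5 3 6) 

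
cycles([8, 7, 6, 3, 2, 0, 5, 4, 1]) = (0 8 1 7 4 2 6 5)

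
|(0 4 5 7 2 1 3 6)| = 8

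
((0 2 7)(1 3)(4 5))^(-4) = (0 7 2)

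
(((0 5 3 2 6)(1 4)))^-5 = (1 4)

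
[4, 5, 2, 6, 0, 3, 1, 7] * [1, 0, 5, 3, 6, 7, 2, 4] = [6, 7, 5, 2, 1, 3, 0, 4]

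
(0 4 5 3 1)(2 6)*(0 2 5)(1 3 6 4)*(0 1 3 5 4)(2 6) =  (0 3 5 2)(1 6 4)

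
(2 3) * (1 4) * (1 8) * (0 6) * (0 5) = (0 6 5) (1 4 8) (2 3) 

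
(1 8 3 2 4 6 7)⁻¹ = (1 7 6 4 2 3 8)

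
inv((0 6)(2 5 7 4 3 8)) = (0 6)(2 8 3 4 7 5)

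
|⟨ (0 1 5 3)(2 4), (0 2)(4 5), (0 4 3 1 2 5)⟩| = 720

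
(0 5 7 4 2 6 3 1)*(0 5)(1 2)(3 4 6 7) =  (1 5 3 2 7 6 4)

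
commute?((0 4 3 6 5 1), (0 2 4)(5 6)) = no:(0 4 3 6 5 1) * (0 2 4)(5 6) = (1 2 4 3 5), (0 2 4)(5 6) * (0 4 3 6 5 1) = (0 2 3 6 1)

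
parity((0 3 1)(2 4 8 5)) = odd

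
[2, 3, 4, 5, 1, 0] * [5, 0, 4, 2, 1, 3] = [4, 2, 1, 3, 0, 5]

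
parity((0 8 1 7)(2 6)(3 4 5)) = even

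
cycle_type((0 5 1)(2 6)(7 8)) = 2^2.3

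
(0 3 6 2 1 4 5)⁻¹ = (0 5 4 1 2 6 3)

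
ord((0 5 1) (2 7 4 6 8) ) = 15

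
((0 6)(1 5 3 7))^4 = ()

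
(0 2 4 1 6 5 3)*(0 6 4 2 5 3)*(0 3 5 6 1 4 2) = (0 6 5 3 1 2)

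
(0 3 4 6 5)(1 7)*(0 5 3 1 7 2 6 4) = (0 1 2 6 3)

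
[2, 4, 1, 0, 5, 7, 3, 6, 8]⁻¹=[3, 2, 0, 6, 1, 4, 7, 5, 8]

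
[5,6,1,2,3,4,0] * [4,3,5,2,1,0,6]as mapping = [0→0,1→6,2→3,3→5,4→2,5→1,6→4]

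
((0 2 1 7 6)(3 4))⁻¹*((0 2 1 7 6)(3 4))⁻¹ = (0 7 2 6 1)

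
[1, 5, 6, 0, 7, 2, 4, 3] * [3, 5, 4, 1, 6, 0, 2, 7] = [5, 0, 2, 3, 7, 4, 6, 1]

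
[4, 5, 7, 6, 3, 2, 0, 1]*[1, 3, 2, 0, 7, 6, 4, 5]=[7, 6, 5, 4, 0, 2, 1, 3]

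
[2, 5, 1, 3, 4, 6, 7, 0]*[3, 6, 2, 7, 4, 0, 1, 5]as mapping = [0→2, 1→0, 2→6, 3→7, 4→4, 5→1, 6→5, 7→3]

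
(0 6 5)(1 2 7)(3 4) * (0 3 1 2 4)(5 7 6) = (0 5 3)(1 4)(2 6 7)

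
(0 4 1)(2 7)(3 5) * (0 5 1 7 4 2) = (0 2 4 7)(1 5 3)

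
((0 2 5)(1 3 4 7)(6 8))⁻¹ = (0 5 2)(1 7 4 3)(6 8)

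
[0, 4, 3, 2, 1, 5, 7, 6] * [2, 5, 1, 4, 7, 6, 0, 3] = [2, 7, 4, 1, 5, 6, 3, 0]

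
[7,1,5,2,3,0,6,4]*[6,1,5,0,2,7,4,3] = [3,1,7,5,0,6,4,2]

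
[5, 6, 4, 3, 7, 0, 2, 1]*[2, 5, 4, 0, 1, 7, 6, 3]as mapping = [0→7, 1→6, 2→1, 3→0, 4→3, 5→2, 6→4, 7→5]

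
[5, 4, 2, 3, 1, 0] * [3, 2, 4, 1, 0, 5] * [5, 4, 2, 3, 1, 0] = [0, 5, 1, 4, 2, 3]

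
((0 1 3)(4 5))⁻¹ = (0 3 1)(4 5)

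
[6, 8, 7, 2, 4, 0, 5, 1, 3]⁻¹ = [5, 7, 3, 8, 4, 6, 0, 2, 1]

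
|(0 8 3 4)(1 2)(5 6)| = 4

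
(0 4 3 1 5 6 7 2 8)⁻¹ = (0 8 2 7 6 5 1 3 4)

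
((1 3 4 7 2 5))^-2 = (1 2 4)(3 5 7)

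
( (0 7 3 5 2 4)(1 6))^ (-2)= (0 2 3)(4 5 7)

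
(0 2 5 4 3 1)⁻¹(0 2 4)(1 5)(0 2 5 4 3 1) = (0 4)(2 5 3)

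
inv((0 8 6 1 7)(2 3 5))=(0 7 1 6 8)(2 5 3)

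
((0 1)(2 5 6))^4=(2 5 6)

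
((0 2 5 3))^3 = (0 3 5 2)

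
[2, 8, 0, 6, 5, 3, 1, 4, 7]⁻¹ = [2, 6, 0, 5, 7, 4, 3, 8, 1]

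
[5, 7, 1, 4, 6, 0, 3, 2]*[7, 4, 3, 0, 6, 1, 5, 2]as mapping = [0→1, 1→2, 2→4, 3→6, 4→5, 5→7, 6→0, 7→3]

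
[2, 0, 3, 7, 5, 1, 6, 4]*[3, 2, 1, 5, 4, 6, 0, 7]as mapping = [0→1, 1→3, 2→5, 3→7, 4→6, 5→2, 6→0, 7→4]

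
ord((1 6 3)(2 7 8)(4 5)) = 6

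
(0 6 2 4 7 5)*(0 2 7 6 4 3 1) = (0 4 6 7 5 2 3 1) 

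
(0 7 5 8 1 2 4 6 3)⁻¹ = (0 3 6 4 2 1 8 5 7)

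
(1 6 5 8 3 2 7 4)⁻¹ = (1 4 7 2 3 8 5 6)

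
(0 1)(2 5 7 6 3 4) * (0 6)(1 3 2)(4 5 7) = (0 3 5 4 1 6 2 7)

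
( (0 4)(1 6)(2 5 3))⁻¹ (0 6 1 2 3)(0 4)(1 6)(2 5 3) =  (1 6 5 2 4)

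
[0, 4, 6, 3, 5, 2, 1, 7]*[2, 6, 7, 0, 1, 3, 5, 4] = [2, 1, 5, 0, 3, 7, 6, 4]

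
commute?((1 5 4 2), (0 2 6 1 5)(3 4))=no:(1 5 4 2)*(0 2 6 1 5)(3 4)=(0 2 5 3 4 6 1), (0 2 6 1 5)(3 4)*(1 5 4 2)=(0 1 4 3 2 6 5)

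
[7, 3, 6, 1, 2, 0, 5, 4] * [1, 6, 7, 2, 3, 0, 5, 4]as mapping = [0→4, 1→2, 2→5, 3→6, 4→7, 5→1, 6→0, 7→3]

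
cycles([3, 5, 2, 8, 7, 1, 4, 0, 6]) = (0 3 8 6 4 7)(1 5)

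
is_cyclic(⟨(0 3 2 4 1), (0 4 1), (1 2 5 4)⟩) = no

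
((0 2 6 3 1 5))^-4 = (0 6 1)(2 3 5)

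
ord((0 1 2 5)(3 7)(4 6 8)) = 12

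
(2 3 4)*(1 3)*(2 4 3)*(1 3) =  (1 2 3) 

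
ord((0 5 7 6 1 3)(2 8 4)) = 6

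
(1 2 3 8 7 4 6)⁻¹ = (1 6 4 7 8 3 2)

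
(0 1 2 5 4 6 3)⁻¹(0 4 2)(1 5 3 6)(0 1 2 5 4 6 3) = (0 3 2 4)(1 6 5)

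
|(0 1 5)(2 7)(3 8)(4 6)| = 6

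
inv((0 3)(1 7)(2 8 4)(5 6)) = (0 3)(1 7)(2 4 8)(5 6)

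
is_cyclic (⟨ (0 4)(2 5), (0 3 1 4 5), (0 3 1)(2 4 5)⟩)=no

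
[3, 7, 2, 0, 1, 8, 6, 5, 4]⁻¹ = [3, 4, 2, 0, 8, 7, 6, 1, 5]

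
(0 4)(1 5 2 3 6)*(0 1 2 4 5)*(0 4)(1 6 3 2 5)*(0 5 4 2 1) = (1 2)(4 6)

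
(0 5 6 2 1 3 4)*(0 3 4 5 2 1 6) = (0 2 6 1 4 3 5)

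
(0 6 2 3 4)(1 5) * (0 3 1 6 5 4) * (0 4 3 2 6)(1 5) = (0 1 3 4 2 5)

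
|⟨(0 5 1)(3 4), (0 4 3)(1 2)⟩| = 720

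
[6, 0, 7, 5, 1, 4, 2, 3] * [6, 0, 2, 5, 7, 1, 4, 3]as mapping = [0→4, 1→6, 2→3, 3→1, 4→0, 5→7, 6→2, 7→5]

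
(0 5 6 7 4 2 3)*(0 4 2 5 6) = (0 6 7 2 3 4 5)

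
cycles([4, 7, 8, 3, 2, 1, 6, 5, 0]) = (0 4 2 8)(1 7 5)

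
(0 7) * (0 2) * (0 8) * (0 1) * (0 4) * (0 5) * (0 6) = (0 7 2 8 1 4 5 6)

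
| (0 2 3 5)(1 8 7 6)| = 4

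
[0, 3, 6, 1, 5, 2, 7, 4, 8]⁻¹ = [0, 3, 5, 1, 7, 4, 2, 6, 8]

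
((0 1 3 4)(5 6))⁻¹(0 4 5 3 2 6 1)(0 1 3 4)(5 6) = (0 6 4 2 5 3 1)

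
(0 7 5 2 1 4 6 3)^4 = (0 1)(2 3)(4 7)(5 6)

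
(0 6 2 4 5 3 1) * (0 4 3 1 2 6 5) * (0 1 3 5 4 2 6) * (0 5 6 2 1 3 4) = (2 6 5 4 3)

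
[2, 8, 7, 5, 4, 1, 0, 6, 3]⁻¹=[6, 5, 0, 8, 4, 3, 7, 2, 1]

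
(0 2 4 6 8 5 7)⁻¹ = (0 7 5 8 6 4 2)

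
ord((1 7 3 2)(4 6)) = 4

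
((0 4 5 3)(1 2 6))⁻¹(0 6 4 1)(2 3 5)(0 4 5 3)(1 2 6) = (0 3 6)(1 5 2 4)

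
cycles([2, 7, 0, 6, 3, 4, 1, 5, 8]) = (0 2)(1 7 5 4 3 6)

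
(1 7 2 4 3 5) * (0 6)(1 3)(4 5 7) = (0 6)(1 4)(2 5 3 7)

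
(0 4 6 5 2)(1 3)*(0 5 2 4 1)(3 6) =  (0 1 6 2 5 4 3)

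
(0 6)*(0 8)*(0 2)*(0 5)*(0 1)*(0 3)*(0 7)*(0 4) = (0 6 8 2 5 1 3 7 4)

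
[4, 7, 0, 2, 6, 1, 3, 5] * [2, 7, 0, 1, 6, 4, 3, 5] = [6, 5, 2, 0, 3, 7, 1, 4]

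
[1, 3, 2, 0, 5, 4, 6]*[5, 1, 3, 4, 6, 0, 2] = [1, 4, 3, 5, 0, 6, 2]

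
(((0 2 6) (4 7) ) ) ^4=(0 2 6) 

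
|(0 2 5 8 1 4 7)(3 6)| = 14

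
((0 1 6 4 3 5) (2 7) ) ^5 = (0 5 3 4 6 1) (2 7) 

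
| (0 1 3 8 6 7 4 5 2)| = 9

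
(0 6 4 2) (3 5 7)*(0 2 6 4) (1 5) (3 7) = (0 4 6) (1 5 3) 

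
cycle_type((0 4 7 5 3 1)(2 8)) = 2.6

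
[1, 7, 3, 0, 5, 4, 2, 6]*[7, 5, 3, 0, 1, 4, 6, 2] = [5, 2, 0, 7, 4, 1, 3, 6]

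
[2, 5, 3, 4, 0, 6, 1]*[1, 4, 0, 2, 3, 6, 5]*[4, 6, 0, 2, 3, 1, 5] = [4, 5, 0, 2, 6, 1, 3]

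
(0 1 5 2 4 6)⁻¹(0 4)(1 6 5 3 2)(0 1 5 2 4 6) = (0 2 3 4 5)(1 6)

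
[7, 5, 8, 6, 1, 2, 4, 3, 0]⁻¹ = [8, 4, 5, 7, 6, 1, 3, 0, 2]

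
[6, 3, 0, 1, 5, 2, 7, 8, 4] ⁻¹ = [2, 3, 5, 1, 8, 4, 0, 6, 7] 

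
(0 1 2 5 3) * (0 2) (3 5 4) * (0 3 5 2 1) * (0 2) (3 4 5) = (0 2 5) (1 4 3) 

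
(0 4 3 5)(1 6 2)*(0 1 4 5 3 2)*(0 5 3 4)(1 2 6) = (0 3 4 6 5 2)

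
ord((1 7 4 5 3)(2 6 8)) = 15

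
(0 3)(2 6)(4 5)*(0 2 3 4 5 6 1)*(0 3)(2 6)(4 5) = (0 5 4 2 1 3 6)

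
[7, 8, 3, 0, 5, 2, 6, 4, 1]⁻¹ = [3, 8, 5, 2, 7, 4, 6, 0, 1]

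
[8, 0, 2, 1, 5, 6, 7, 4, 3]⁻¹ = [1, 3, 2, 8, 7, 4, 5, 6, 0]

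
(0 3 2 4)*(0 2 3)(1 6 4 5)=(1 6 4 2 5)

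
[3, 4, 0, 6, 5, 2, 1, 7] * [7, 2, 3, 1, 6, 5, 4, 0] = [1, 6, 7, 4, 5, 3, 2, 0]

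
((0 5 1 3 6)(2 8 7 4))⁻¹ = (0 6 3 1 5)(2 4 7 8)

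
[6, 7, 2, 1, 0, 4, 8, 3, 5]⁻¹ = [4, 3, 2, 7, 5, 8, 0, 1, 6]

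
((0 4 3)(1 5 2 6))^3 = (1 6 2 5)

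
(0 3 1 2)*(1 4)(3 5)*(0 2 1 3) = (0 5)(3 4)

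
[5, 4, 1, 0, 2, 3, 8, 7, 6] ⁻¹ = [3, 2, 4, 5, 1, 0, 8, 7, 6] 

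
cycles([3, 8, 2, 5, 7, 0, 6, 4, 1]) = (0 3 5) (1 8) (4 7) 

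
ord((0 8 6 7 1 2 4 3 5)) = 9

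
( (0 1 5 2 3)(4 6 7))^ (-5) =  (4 6 7)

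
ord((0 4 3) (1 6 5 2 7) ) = 15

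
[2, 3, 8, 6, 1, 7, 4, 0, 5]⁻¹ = [7, 4, 0, 1, 6, 8, 3, 5, 2]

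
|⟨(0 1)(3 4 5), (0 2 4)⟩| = 720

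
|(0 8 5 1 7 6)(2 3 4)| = 6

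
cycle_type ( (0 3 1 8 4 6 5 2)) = 8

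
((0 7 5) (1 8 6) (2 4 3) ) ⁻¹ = (0 5 7) (1 6 8) (2 3 4) 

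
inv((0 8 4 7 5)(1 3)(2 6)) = (0 5 7 4 8)(1 3)(2 6)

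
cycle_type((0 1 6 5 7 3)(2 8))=2.6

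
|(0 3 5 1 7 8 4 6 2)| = 9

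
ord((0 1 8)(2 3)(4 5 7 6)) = 12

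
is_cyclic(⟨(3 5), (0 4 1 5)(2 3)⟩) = no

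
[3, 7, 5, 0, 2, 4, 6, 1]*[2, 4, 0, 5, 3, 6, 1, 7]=[5, 7, 6, 2, 0, 3, 1, 4]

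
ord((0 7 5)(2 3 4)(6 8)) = 6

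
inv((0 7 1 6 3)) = (0 3 6 1 7)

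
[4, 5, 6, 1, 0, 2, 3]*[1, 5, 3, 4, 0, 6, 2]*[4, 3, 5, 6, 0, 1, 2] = [4, 2, 5, 1, 3, 6, 0] 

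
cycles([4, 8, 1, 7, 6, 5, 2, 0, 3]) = (0 4 6 2 1 8 3 7)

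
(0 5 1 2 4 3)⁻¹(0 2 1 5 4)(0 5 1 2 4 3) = (1 3 5 4 2)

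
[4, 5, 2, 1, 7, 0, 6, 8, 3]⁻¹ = [5, 3, 2, 8, 0, 1, 6, 4, 7]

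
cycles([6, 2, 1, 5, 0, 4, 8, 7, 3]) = (0 6 8 3 5 4)(1 2)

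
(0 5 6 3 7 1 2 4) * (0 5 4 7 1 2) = (0 4 5 6 3 1)(2 7)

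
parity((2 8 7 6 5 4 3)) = even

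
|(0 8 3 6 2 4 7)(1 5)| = 14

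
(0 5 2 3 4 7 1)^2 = (0 2 4 1 5 3 7)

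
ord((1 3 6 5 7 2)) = 6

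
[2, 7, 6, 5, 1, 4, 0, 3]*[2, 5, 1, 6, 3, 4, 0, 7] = [1, 7, 0, 4, 5, 3, 2, 6]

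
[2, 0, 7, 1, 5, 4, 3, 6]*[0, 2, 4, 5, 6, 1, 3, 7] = [4, 0, 7, 2, 1, 6, 5, 3]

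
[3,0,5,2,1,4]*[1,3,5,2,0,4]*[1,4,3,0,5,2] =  [3,4,5,2,0,1]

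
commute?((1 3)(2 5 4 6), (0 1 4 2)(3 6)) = no:(1 3)(2 5 4 6)*(0 1 4 2)(3 6) = (0 1 6)(2 5)(3 4), (0 1 4 2)(3 6)*(1 3)(2 5 4 6) = (0 3 2)(1 6)(4 5)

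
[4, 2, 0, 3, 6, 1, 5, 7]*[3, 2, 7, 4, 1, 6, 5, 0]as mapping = [0→1, 1→7, 2→3, 3→4, 4→5, 5→2, 6→6, 7→0]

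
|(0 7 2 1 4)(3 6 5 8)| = 20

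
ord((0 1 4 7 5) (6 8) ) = 10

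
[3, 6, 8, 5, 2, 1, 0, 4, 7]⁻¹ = [6, 5, 4, 0, 7, 3, 1, 8, 2]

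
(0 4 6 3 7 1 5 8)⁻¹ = (0 8 5 1 7 3 6 4)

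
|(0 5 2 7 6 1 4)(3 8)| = 14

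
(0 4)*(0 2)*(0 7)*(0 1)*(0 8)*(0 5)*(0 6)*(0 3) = (0 4 2 7 1 8 5 6 3)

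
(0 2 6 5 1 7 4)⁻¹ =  (0 4 7 1 5 6 2)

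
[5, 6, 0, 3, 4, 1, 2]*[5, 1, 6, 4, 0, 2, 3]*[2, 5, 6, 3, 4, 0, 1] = [6, 3, 0, 4, 2, 5, 1] 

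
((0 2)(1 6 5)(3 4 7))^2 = (1 5 6)(3 7 4)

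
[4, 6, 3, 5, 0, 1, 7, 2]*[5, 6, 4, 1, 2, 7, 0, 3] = [2, 0, 1, 7, 5, 6, 3, 4]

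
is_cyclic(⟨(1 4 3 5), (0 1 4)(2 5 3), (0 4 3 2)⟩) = no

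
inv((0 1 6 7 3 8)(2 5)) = (0 8 3 7 6 1)(2 5)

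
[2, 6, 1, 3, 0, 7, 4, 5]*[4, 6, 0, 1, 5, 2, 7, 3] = [0, 7, 6, 1, 4, 3, 5, 2]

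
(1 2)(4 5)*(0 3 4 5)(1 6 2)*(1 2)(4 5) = (0 3 5 4)(1 2 6)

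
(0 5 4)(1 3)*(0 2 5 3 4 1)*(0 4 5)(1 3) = (0 1 5 3 4 2)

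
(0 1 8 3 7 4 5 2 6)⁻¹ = (0 6 2 5 4 7 3 8 1)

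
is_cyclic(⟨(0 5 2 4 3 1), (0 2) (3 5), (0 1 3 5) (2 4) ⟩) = no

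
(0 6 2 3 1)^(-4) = (0 6 2 3 1)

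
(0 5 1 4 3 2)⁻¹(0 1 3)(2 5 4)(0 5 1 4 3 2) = (0 1 3)(2 5 4)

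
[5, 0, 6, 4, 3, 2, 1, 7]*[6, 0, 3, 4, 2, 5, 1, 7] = [5, 6, 1, 2, 4, 3, 0, 7]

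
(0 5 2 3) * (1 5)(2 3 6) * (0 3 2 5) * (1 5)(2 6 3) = (0 5 6 1)(2 3)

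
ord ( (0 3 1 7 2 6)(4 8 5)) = 6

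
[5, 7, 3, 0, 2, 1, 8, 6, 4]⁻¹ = [3, 5, 4, 2, 8, 0, 7, 1, 6]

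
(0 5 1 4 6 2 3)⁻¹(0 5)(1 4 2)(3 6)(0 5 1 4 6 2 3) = (0 2)(1 5)(3 4 6)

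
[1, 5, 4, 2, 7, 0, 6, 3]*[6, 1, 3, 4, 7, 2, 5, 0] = [1, 2, 7, 3, 0, 6, 5, 4]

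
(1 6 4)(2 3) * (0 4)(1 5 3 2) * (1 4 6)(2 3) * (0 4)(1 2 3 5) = (0 6 4 1 2 5 3)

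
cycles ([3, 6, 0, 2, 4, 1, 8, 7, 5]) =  (0 3 2)(1 6 8 5)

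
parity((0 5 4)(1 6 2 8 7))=even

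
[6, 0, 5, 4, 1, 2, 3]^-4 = [6, 0, 2, 4, 1, 5, 3]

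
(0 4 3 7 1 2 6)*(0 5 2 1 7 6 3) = (0 4)(2 3 6 5)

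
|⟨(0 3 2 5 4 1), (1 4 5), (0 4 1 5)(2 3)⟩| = 720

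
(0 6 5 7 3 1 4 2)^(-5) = (0 7 4 6 3 2 5 1)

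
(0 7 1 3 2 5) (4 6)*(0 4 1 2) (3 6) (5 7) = (0 5 4 3) (1 6) (2 7) 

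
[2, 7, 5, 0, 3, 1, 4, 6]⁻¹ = [3, 5, 0, 4, 6, 2, 7, 1]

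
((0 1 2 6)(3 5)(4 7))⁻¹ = (0 6 2 1)(3 5)(4 7)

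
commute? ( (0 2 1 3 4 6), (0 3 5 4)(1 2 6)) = no: (0 2 1 3 4 6) * (0 3 5 4)(1 2 6) = (0 6 3)(1 5 4), (0 3 5 4)(1 2 6) * (0 2 1 3 4 6) = (0 4 2)(3 5 6)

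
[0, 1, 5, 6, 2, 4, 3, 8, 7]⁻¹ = [0, 1, 4, 6, 5, 2, 3, 8, 7]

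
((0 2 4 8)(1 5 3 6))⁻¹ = (0 8 4 2)(1 6 3 5)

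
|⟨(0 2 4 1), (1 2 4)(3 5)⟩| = 48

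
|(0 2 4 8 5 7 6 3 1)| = 9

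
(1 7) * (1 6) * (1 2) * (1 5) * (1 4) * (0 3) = (0 3)(1 7 6 2 5 4)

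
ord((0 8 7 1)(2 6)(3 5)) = 4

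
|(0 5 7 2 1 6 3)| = 7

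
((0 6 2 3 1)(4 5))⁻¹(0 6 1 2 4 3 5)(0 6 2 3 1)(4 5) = (0 3 5 1 4 6 2)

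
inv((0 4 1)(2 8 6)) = (0 1 4)(2 6 8)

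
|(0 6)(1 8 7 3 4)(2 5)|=10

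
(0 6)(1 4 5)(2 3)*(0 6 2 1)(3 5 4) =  (0 2 5)(1 3)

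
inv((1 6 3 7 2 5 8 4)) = (1 4 8 5 2 7 3 6)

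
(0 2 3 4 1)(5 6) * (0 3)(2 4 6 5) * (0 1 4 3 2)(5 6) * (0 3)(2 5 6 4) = (1 5 4 2)(3 6)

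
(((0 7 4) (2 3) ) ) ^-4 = (0 4 7) 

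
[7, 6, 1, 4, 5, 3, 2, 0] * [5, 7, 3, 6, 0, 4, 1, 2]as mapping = [0→2, 1→1, 2→7, 3→0, 4→4, 5→6, 6→3, 7→5]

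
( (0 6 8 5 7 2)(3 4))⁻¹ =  (0 2 7 5 8 6)(3 4)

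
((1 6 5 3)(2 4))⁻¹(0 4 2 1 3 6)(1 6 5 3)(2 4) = (0 2 4 6 1 5)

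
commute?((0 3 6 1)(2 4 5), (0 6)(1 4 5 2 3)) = no:(0 3 6 1)(2 4 5)*(0 6)(1 4 5 2 3) = (0 1 6 4 2 5 3), (0 6)(1 4 5 2 3)*(0 3 6 1)(2 4 5) = (0 1 5 4 2 6 3)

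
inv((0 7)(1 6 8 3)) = (0 7)(1 3 8 6)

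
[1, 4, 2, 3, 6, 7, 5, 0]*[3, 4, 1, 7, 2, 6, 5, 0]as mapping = [0→4, 1→2, 2→1, 3→7, 4→5, 5→0, 6→6, 7→3]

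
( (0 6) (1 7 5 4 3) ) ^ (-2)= (1 4 7 3 5) 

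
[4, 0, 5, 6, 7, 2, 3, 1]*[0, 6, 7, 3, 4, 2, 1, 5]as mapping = [0→4, 1→0, 2→2, 3→1, 4→5, 5→7, 6→3, 7→6]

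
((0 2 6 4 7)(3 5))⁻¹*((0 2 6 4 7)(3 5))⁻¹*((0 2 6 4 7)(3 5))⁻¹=(0 6 7 2 4)(3 5)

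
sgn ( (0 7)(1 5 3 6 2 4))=1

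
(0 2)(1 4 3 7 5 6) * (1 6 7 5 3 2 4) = (0 4 2)(3 5 7)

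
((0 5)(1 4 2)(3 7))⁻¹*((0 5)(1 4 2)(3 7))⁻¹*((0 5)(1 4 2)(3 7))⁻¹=(0 5)(3 7)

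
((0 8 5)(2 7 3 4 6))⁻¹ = (0 5 8)(2 6 4 3 7)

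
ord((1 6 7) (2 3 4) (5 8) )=6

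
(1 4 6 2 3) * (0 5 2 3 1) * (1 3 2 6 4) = (0 5 6 2 3)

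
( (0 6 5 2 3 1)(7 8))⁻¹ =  (0 1 3 2 5 6)(7 8)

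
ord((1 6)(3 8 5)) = 6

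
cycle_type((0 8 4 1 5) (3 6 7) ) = 3.5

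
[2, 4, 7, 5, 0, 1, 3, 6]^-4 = [3, 7, 5, 0, 6, 2, 4, 1]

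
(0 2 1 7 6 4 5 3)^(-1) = (0 3 5 4 6 7 1 2)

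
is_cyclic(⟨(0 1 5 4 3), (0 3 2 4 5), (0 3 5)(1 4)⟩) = no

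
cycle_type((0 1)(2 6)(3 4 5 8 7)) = 2^2.5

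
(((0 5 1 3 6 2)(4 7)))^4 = (0 6 1)(2 3 5)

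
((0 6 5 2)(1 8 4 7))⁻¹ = (0 2 5 6)(1 7 4 8)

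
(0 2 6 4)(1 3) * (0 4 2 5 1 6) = (0 5 1 3 6 2)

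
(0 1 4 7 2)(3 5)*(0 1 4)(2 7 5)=(0 4 5 3 2 1)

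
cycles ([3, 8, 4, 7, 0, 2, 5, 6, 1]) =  (0 3 7 6 5 2 4)(1 8)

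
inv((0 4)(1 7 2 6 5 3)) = (0 4)(1 3 5 6 2 7)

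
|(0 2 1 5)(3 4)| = 4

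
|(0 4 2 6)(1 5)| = 4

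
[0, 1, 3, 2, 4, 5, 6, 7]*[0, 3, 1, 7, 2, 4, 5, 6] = [0, 3, 7, 1, 2, 4, 5, 6]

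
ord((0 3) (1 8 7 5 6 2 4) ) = 14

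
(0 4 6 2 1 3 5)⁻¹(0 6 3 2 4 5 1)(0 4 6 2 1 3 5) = (0 3 4 2 5 1 6)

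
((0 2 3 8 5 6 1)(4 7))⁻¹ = (0 1 6 5 8 3 2)(4 7)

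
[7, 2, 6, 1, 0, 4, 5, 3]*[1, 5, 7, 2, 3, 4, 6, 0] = [0, 7, 6, 5, 1, 3, 4, 2]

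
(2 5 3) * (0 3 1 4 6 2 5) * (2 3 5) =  (0 5 1 4 6 3 2)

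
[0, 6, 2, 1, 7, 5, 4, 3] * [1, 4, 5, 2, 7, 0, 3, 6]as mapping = [0→1, 1→3, 2→5, 3→4, 4→6, 5→0, 6→7, 7→2]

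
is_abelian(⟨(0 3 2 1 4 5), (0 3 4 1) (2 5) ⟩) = no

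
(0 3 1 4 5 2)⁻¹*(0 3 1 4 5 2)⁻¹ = (0 5 1)(2 4 3)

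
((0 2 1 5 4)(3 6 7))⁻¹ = (0 4 5 1 2)(3 7 6)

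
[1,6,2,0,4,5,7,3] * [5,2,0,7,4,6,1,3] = [2,1,0,5,4,6,3,7]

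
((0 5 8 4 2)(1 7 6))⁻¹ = (0 2 4 8 5)(1 6 7)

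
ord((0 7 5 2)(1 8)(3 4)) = 4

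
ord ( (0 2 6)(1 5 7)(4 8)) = 6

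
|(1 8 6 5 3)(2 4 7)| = 15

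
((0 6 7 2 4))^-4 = (0 6 7 2 4)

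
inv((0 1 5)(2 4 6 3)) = (0 5 1)(2 3 6 4)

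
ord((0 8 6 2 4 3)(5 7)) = 6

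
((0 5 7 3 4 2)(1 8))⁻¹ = (0 2 4 3 7 5)(1 8)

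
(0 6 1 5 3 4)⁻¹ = (0 4 3 5 1 6)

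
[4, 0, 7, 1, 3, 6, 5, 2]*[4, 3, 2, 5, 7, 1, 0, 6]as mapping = [0→7, 1→4, 2→6, 3→3, 4→5, 5→0, 6→1, 7→2]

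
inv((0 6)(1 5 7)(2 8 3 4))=(0 6)(1 7 5)(2 4 3 8)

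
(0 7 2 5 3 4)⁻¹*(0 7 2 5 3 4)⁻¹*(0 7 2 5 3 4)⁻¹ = (0 5)(2 4)(3 7)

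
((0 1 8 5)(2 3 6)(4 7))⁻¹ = (0 5 8 1)(2 6 3)(4 7)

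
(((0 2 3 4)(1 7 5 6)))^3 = (0 4 3 2)(1 6 5 7)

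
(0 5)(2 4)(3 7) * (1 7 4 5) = (0 1 7 3 4 2 5)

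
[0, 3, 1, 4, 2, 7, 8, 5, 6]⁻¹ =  [0, 2, 4, 1, 3, 7, 8, 5, 6]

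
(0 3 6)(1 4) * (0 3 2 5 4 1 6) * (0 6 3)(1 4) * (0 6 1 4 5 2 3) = (0 3 1 5 4)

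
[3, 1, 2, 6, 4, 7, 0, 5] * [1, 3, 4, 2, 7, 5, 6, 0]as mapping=[0→2, 1→3, 2→4, 3→6, 4→7, 5→0, 6→1, 7→5]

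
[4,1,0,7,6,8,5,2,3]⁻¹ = [2,1,7,8,0,6,4,3,5]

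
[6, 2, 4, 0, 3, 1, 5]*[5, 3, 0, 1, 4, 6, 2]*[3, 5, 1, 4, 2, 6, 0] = [1, 3, 2, 6, 5, 4, 0]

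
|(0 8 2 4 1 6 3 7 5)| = 9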